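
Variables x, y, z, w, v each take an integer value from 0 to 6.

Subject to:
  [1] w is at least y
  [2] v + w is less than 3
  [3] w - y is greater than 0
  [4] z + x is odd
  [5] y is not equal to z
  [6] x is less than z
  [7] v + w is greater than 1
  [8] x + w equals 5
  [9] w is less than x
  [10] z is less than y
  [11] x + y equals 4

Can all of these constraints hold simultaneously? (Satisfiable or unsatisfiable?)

Unsatisfiable

Constraints 3, 6, 9, and 10 give z < y, y < w, w < x, x < z. Chaining: z < y < w < x < z, which forces z < z — impossible.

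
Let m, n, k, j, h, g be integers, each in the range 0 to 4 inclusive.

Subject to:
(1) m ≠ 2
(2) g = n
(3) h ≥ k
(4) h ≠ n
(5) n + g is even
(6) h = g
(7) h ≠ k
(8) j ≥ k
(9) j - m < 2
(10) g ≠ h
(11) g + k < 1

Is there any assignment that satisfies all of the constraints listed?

Unsatisfiable

From constraints 2 and 6, h = g = n, so h = n. But constraint 4 says h ≠ n. Contradiction.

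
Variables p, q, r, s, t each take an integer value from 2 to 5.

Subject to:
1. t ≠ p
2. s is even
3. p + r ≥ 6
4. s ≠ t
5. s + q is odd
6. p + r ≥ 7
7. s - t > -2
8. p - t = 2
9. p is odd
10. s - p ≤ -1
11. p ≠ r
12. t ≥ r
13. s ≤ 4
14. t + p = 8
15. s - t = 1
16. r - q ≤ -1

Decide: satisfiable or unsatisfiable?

Satisfiable

One satisfying assignment is p = 5, q = 3, r = 2, s = 4, t = 3.
For the less obvious constraints — constraint 3: p + r = 7; constraint 6: p + r = 7 — and the others hold by inspection.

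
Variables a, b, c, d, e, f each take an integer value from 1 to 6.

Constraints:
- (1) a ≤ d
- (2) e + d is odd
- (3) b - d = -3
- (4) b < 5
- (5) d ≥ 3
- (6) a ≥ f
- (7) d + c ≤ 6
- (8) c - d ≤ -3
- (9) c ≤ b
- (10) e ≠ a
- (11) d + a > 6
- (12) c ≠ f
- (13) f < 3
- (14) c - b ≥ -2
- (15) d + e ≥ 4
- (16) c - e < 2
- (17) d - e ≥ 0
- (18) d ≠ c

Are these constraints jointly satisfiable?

Try a = 4, b = 1, c = 1, d = 4, e = 1, f = 2.
Check constraint 3: b - d = -3; constraint 7: d + c = 5; constraint 8: c - d = -3. The remaining constraints are straightforward to verify.

Satisfiable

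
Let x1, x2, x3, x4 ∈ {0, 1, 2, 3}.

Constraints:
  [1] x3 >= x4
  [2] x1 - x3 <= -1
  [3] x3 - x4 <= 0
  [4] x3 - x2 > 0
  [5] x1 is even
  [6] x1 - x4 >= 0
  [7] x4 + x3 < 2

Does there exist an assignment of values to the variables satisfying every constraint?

Unsatisfiable

Constraints 2, 3, and 6 give x1 − x4 ≥ 0, x4 − x3 ≥ 0, x3 − x1 ≥ 1.
Adding all 3 inequalities: the left sides telescope to 0, and the right sides sum to 0 + 0 + 1 = 1. So 0 ≥ 1, which is false.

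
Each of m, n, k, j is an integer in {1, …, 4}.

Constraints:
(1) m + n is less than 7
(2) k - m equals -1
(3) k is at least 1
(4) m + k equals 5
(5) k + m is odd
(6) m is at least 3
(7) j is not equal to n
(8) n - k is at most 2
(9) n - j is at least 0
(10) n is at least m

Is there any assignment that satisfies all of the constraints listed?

Try m = 3, n = 3, k = 2, j = 1.
Check constraint 1: m + n = 6; constraint 2: k - m = -1. The remaining constraints are straightforward to verify.

Satisfiable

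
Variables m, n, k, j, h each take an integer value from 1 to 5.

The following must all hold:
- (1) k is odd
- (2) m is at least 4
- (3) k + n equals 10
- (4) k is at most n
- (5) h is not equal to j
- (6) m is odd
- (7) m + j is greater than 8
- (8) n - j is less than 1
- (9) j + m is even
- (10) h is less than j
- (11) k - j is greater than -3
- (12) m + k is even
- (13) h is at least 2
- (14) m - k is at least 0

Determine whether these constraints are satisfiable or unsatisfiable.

Satisfiable

Try m = 5, n = 5, k = 5, j = 5, h = 2.
Check constraint 3: k + n = 10; constraint 7: m + j = 10; constraint 8: n - j = 0. The remaining constraints are straightforward to verify.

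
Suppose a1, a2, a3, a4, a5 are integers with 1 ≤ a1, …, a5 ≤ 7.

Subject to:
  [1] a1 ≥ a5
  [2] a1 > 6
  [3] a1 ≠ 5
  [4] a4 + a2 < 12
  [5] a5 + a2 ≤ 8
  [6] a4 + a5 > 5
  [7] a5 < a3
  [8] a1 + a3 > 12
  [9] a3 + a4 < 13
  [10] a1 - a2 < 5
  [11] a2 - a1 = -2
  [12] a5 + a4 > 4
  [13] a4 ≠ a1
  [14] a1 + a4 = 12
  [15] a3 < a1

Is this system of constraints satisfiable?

Try a1 = 7, a2 = 5, a3 = 6, a4 = 5, a5 = 1.
Check constraint 4: a4 + a2 = 10; constraint 5: a5 + a2 = 6; constraint 6: a4 + a5 = 6. The remaining constraints are straightforward to verify.

Satisfiable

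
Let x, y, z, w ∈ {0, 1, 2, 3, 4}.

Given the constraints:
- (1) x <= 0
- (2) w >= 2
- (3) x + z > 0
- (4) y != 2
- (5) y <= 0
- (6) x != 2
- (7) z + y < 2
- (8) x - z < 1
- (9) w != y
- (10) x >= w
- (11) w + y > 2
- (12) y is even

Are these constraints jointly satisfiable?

From constraint 2: w ≥ 2. From constraints 1 and 10: w ≤ x and x ≤ 0, so w ≤ 0. But 0 < 2, so no value of w works.

Unsatisfiable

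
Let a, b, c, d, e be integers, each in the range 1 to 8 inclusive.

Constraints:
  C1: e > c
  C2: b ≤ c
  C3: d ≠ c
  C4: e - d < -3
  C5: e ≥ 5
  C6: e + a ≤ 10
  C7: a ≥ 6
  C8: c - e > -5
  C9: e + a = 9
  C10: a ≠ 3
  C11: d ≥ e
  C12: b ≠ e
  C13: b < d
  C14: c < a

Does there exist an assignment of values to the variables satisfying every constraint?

Unsatisfiable

From constraint 5: e ≥ 5. From constraint 7: a ≥ 6. Hence e + a ≥ 11. But constraint 9 requires e + a = 9, and 9 < 11. Contradiction.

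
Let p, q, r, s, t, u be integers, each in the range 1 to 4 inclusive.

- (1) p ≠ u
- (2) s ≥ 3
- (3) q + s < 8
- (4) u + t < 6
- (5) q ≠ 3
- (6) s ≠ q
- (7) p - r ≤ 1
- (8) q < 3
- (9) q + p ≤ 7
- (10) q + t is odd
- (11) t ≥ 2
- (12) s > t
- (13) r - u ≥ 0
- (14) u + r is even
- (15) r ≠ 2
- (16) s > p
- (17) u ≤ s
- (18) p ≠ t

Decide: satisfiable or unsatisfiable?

Satisfiable

Try p = 3, q = 1, r = 4, s = 4, t = 2, u = 2.
Check constraint 3: q + s = 5; constraint 4: u + t = 4. The remaining constraints are straightforward to verify.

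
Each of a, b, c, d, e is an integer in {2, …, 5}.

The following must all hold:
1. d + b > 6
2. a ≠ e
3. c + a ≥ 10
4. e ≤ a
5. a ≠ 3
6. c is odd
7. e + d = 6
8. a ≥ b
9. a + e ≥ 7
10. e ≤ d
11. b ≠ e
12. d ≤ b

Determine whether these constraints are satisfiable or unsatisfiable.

Setting (a, b, c, d, e) = (5, 5, 5, 4, 2) satisfies everything: constraint 1: d + b = 9; constraint 3: c + a = 10, and the others follow.

Satisfiable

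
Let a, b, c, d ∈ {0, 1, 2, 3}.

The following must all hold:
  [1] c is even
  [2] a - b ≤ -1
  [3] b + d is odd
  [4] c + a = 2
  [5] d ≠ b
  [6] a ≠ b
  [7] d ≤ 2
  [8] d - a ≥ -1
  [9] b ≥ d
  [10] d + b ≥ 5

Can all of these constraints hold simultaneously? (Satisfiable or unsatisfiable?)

Take a = 2, b = 3, c = 0, d = 2. Then constraint 2: a - b = -1; constraint 4: c + a = 2; constraint 8: d - a = 0, and every other listed constraint is also met.

Satisfiable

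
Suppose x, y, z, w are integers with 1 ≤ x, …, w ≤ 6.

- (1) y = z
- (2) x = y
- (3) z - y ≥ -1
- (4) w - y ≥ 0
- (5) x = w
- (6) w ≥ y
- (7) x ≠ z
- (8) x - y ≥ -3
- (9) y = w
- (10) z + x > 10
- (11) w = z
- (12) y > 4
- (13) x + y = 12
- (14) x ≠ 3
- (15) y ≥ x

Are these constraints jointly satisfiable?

Unsatisfiable

From constraints 2, 9, and 11, x = y = w = z, so x = z. But constraint 7 says x ≠ z. Contradiction.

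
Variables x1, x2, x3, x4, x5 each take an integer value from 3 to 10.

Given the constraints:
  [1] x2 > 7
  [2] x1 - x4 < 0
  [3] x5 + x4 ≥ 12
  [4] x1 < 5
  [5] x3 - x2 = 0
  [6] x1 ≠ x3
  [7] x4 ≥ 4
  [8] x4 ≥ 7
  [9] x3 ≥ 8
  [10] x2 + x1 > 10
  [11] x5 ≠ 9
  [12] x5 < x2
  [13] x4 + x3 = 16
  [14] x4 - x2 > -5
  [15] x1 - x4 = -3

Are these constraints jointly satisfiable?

Satisfiable

Take x1 = 4, x2 = 9, x3 = 9, x4 = 7, x5 = 5. Then constraint 2: x1 - x4 = -3; constraint 3: x5 + x4 = 12; constraint 5: x3 - x2 = 0, and every other listed constraint is also met.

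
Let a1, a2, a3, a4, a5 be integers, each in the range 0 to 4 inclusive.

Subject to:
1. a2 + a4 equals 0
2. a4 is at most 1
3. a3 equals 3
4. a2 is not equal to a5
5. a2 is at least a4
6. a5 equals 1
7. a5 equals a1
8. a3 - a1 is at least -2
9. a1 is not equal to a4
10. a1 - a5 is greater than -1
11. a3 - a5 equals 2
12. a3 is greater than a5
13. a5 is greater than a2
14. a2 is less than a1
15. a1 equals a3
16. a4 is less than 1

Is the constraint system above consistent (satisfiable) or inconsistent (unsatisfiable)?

Unsatisfiable

Constraint 6 fixes a5 = 1 and constraint 3 fixes a3 = 3. Constraints 7 and 15 give a5 = a1 = a3, so a5 = a3. But 1 ≠ 3 — contradiction.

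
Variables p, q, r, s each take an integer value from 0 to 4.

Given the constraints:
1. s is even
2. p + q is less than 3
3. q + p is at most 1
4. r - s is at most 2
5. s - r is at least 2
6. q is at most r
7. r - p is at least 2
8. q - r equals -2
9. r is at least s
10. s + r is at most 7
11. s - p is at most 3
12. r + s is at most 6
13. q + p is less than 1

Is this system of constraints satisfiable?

Unsatisfiable

Constraints 5, 7, and 11 give s − r ≥ 2, r − p ≥ 2, p − s ≥ -3.
Adding all 3 inequalities: the left sides telescope to 0, and the right sides sum to 2 + 2 + (-3) = 1. So 0 ≥ 1, which is false.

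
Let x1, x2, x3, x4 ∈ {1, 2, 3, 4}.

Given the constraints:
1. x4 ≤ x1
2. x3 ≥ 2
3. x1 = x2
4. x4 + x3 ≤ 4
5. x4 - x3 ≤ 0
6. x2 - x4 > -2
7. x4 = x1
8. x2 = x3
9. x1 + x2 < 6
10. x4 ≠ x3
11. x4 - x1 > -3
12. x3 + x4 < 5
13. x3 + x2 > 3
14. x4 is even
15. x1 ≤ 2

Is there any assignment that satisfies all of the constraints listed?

Unsatisfiable

From constraints 3, 7, and 8, x4 = x1 = x2 = x3, so x4 = x3. But constraint 10 says x4 ≠ x3. Contradiction.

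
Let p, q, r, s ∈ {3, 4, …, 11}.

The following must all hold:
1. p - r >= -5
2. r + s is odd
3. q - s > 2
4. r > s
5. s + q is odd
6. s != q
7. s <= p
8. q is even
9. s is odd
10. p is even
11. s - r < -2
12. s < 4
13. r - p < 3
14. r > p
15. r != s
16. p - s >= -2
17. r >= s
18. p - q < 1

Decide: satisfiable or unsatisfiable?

Setting (p, q, r, s) = (4, 6, 6, 3) satisfies everything: constraint 1: p - r = -2; constraint 3: q - s = 3; constraint 11: s - r = -3, and the others follow.

Satisfiable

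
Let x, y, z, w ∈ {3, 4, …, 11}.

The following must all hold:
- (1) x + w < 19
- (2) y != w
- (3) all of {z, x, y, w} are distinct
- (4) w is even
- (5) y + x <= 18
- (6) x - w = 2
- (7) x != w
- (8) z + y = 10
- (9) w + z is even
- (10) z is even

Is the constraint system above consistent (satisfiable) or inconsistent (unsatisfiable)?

Try x = 10, y = 6, z = 4, w = 8.
Check constraint 1: x + w = 18; constraint 5: y + x = 16; constraint 6: x - w = 2. The remaining constraints are straightforward to verify.

Satisfiable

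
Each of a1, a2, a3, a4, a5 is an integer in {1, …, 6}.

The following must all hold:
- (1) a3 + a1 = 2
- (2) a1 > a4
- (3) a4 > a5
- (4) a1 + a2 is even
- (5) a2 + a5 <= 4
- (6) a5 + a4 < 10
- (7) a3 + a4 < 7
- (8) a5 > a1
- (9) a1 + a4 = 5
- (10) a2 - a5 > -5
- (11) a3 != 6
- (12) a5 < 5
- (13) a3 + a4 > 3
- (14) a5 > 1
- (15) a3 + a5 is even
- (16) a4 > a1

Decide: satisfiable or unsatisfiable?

Unsatisfiable

Constraints 2, 3, and 8 give a4 < a1, a1 < a5, a5 < a4. Chaining: a4 < a1 < a5 < a4, which forces a4 < a4 — impossible.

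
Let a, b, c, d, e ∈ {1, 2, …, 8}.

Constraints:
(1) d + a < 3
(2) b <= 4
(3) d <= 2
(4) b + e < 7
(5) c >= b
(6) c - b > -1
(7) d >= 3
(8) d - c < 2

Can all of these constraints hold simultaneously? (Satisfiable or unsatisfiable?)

From constraint 7: d ≥ 3. From constraint 3: d ≤ 2. But 2 < 3, so no value of d works.

Unsatisfiable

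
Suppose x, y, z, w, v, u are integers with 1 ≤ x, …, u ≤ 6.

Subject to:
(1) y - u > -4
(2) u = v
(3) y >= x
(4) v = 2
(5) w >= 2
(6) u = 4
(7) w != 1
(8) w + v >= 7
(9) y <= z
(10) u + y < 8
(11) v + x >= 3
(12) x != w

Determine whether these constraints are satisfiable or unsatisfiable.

Constraint 6 fixes u = 4 and constraint 4 fixes v = 2, but constraint 2 requires u = v. Since 4 ≠ 2, contradiction.

Unsatisfiable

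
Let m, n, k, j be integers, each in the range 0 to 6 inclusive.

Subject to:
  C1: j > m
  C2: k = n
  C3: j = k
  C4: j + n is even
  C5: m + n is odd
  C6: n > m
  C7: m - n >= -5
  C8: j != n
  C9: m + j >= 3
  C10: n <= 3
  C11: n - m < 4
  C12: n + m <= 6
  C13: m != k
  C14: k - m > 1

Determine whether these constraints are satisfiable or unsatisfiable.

Unsatisfiable

From constraints 2 and 3, j = k = n, so j = n. But constraint 8 says j ≠ n. Contradiction.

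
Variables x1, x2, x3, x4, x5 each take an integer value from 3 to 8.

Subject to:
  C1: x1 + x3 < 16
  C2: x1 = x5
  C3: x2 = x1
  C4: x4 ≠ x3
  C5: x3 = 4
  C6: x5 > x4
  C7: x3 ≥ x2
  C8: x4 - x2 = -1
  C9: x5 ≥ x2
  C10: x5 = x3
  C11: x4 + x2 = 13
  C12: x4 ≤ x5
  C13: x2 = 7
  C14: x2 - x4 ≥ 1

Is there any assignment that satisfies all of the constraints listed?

Constraint 13 fixes x2 = 7 and constraint 5 fixes x3 = 4. Constraints 2, 3, and 10 give x2 = x1 = x5 = x3, so x2 = x3. But 7 ≠ 4 — contradiction.

Unsatisfiable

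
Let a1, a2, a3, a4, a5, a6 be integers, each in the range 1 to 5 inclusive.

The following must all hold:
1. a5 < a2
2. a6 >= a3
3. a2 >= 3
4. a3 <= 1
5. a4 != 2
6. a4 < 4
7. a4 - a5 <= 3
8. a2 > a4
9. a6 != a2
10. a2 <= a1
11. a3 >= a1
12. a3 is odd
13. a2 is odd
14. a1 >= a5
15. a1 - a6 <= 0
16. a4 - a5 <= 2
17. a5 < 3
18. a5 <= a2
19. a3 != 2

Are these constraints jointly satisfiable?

From constraints 3 and 10: a1 ≥ a2 and a2 ≥ 3, so a1 ≥ 3. From constraints 4 and 11: a1 ≤ a3 and a3 ≤ 1, so a1 ≤ 1. But 1 < 3, so no value of a1 works.

Unsatisfiable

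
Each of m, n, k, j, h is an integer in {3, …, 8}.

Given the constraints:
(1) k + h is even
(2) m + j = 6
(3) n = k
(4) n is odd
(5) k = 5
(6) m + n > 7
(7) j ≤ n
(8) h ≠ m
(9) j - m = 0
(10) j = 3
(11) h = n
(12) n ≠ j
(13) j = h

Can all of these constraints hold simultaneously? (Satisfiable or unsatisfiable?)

Constraint 10 fixes j = 3 and constraint 5 fixes k = 5. Constraints 3, 11, and 13 give j = h = n = k, so j = k. But 3 ≠ 5 — contradiction.

Unsatisfiable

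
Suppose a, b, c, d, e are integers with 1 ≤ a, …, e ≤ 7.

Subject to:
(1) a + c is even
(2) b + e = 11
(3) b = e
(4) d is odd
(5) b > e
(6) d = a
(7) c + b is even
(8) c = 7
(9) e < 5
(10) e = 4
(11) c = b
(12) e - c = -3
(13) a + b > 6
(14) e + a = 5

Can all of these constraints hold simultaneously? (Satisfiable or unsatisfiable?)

Unsatisfiable

Constraint 8 fixes c = 7 and constraint 10 fixes e = 4. Constraints 3 and 11 give c = b = e, so c = e. But 7 ≠ 4 — contradiction.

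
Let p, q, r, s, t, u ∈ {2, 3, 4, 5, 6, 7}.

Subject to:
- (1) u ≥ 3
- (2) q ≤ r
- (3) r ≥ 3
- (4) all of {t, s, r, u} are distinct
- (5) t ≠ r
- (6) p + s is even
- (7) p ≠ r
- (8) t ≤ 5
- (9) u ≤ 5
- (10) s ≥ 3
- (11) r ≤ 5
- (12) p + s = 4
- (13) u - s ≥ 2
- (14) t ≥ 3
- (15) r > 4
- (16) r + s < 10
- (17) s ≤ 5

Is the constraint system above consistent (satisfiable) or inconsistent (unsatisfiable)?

Unsatisfiable

Constraints 1, 3, 8, 9, 10, 11, 14, and 17 confine each of t, s, r, u to the 3 values {3, …, 5}.
Constraint 4 requires all 4 of them to be distinct, but only 3 values are available — impossible by the pigeonhole principle.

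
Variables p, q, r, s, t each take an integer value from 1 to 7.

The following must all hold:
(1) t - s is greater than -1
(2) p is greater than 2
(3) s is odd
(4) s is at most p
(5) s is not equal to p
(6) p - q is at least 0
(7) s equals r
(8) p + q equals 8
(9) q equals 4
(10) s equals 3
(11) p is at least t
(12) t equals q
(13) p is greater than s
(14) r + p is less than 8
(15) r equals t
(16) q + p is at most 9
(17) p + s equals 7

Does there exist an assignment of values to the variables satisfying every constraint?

Constraint 10 fixes s = 3 and constraint 9 fixes q = 4. Constraints 7, 12, and 15 give s = r = t = q, so s = q. But 3 ≠ 4 — contradiction.

Unsatisfiable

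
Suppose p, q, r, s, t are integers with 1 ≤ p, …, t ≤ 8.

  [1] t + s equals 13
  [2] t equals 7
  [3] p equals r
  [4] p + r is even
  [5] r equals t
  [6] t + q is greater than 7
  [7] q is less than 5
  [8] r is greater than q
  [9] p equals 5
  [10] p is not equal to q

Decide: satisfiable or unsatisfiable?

Unsatisfiable

Constraint 9 fixes p = 5 and constraint 2 fixes t = 7. Constraints 3 and 5 give p = r = t, so p = t. But 5 ≠ 7 — contradiction.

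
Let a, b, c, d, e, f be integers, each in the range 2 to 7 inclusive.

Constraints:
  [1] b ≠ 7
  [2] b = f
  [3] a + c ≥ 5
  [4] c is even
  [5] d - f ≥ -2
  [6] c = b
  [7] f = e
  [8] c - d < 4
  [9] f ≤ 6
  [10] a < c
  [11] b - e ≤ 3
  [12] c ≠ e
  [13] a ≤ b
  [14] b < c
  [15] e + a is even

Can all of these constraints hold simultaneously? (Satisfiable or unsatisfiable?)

From constraints 2, 6, and 7, c = b = f = e, so c = e. But constraint 12 says c ≠ e. Contradiction.

Unsatisfiable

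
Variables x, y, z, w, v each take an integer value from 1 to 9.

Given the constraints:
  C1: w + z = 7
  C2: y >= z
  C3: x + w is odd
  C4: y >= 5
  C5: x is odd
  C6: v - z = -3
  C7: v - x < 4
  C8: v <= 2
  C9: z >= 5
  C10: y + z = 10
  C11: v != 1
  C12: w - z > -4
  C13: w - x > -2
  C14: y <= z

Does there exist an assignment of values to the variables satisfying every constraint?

Setting (x, y, z, w, v) = (1, 5, 5, 2, 2) satisfies everything: constraint 1: w + z = 7; constraint 6: v - z = -3, and the others follow.

Satisfiable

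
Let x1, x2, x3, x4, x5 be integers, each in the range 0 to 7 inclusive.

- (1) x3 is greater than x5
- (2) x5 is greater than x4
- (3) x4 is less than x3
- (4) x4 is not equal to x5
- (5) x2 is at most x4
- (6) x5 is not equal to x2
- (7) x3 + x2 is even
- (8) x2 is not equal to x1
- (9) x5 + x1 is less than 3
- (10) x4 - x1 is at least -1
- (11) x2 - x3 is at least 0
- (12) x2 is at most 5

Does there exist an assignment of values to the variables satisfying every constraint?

Constraints 1, 2, 5, and 11 give x3 ≤ x2, x2 ≤ x4, x4 < x5, x5 < x3. Chaining: x3 ≤ x2 ≤ x4 < x5 < x3, which forces x3 < x3 — impossible.

Unsatisfiable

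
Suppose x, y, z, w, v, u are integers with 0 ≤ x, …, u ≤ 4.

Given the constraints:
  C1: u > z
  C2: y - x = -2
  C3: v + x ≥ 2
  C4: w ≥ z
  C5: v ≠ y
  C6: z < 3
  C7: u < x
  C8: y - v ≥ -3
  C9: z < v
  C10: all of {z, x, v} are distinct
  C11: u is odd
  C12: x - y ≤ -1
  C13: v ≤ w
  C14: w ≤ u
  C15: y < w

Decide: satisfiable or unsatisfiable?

Unsatisfiable

Constraints 7, 12, 14, and 15 give y < w, w ≤ u, u < x, x < y. Chaining: y < w ≤ u < x < y, which forces y < y — impossible.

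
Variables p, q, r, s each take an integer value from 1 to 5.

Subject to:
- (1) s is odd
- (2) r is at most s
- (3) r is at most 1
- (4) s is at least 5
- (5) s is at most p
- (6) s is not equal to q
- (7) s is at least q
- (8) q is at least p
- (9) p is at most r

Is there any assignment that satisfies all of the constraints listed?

From constraints 4 and 5: p ≥ s and s ≥ 5, so p ≥ 5. From constraints 3 and 9: p ≤ r and r ≤ 1, so p ≤ 1. But 1 < 5, so no value of p works.

Unsatisfiable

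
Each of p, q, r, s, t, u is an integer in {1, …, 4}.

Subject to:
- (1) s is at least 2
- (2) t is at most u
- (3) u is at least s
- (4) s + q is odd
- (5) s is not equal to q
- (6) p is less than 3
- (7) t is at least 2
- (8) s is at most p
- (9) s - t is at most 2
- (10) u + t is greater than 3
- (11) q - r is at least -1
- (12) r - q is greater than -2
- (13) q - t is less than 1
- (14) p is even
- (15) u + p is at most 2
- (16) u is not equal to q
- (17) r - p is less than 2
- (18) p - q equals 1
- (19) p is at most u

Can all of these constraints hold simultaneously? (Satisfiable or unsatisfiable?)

From constraints 2 and 7: u ≥ t ≥ 2. From constraints 1 and 8: p ≥ s ≥ 2. Hence u + p ≥ 4. But constraint 15 requires u + p ≤ 2, and 2 < 4. Contradiction.

Unsatisfiable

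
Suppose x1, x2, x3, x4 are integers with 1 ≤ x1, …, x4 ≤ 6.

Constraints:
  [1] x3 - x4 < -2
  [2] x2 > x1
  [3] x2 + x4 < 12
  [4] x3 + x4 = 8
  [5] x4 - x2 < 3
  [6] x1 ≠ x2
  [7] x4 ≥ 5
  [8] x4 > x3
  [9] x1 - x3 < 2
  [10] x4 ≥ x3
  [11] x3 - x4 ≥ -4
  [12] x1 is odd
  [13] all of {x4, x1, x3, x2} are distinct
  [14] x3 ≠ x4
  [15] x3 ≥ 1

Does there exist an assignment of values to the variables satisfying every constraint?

Try x1 = 1, x2 = 4, x3 = 2, x4 = 6.
Check constraint 1: x3 - x4 = -4; constraint 3: x2 + x4 = 10; constraint 4: x3 + x4 = 8. The remaining constraints are straightforward to verify.

Satisfiable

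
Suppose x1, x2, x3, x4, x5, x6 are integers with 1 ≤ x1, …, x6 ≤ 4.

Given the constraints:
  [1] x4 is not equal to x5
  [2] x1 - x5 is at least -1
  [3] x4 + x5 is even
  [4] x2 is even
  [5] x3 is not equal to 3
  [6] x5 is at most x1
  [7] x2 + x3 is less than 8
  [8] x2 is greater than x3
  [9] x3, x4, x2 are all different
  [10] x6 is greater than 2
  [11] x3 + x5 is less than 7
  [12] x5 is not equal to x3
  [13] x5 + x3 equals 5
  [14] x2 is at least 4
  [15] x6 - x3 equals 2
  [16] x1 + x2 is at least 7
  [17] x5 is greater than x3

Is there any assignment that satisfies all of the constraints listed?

The assignment x1 = 4, x2 = 4, x3 = 1, x4 = 2, x5 = 4, x6 = 3 works:
  constraint 2 holds since x1 - x5 = 0.
  constraint 7 holds since x2 + x3 = 5.
  constraint 11 holds since x3 + x5 = 5.
The rest check out directly.

Satisfiable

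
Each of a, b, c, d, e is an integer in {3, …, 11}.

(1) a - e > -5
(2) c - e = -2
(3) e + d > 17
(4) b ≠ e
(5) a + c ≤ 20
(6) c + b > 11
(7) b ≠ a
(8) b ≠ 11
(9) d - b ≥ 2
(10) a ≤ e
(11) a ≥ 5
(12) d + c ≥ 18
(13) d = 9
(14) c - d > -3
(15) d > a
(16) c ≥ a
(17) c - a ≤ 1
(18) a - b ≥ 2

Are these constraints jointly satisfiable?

Satisfiable

Try a = 8, b = 4, c = 9, d = 9, e = 11.
Check constraint 1: a - e = -3; constraint 2: c - e = -2. The remaining constraints are straightforward to verify.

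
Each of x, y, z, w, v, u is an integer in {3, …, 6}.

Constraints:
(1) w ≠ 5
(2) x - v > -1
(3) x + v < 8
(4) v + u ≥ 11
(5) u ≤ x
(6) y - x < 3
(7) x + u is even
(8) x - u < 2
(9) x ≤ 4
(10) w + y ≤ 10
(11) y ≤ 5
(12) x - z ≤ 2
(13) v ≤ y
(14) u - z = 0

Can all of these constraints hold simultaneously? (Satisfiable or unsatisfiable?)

From constraints 11 and 13: v ≤ y ≤ 5. From constraints 5 and 9: u ≤ x ≤ 4. Hence v + u ≤ 9. But constraint 4 requires v + u ≥ 11, and 11 > 9. Contradiction.

Unsatisfiable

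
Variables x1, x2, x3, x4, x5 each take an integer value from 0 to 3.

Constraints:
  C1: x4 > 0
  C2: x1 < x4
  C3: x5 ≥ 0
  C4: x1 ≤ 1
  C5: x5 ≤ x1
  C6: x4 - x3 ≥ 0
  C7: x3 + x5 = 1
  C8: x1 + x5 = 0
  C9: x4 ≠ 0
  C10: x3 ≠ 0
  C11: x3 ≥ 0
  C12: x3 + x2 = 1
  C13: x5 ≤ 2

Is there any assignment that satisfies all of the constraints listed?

Satisfiable

Try x1 = 0, x2 = 0, x3 = 1, x4 = 3, x5 = 0.
Check constraint 6: x4 - x3 = 2; constraint 7: x3 + x5 = 1. The remaining constraints are straightforward to verify.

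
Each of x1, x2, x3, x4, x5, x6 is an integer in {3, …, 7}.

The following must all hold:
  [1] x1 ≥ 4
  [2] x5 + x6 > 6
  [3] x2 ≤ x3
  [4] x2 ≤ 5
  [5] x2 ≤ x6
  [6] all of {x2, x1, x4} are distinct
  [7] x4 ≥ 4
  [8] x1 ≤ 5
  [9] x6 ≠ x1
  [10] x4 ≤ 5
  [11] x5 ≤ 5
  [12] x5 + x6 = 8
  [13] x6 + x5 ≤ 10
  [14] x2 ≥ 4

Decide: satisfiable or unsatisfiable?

Unsatisfiable

Constraints 1, 4, 7, 8, 10, and 14 confine each of x2, x1, x4 to the 2 values {4, 5}.
Constraint 6 requires all 3 of them to be distinct, but only 2 values are available — impossible by the pigeonhole principle.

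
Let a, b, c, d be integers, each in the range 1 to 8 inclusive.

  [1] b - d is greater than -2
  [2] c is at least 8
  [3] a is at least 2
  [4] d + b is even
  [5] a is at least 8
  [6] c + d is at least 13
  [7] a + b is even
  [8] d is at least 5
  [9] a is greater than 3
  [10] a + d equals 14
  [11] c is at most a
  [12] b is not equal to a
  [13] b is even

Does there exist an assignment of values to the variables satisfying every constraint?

Satisfiable

Take a = 8, b = 6, c = 8, d = 6. Then constraint 1: b - d = 0; constraint 6: c + d = 14; constraint 10: a + d = 14, and every other listed constraint is also met.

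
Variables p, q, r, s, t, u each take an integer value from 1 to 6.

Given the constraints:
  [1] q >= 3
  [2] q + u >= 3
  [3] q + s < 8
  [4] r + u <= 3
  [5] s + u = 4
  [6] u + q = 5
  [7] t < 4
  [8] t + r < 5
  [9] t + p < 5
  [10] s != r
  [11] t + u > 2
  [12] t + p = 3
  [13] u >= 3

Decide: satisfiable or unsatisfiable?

From constraint 13: u ≥ 3. From constraint 1: q ≥ 3. Hence u + q ≥ 6. But constraint 6 requires u + q = 5, and 5 < 6. Contradiction.

Unsatisfiable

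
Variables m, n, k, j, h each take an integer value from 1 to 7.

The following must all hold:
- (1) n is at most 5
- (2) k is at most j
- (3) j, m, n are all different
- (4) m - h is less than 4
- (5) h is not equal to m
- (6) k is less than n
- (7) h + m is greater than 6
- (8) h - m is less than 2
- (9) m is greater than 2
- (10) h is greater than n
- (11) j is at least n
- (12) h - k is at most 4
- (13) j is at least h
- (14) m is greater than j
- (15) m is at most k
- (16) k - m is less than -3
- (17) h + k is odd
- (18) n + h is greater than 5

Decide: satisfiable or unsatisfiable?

Constraints 6, 10, 13, 14, and 15 give j < m, m ≤ k, k < n, n < h, h ≤ j. Chaining: j < m ≤ k < n < h ≤ j, which forces j < j — impossible.

Unsatisfiable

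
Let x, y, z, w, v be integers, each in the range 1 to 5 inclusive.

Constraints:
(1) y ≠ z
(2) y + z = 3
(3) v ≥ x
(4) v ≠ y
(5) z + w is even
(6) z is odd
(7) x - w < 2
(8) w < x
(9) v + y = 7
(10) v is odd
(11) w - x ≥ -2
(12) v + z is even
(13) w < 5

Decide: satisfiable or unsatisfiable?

Satisfiable

Setting (x, y, z, w, v) = (2, 2, 1, 1, 5) satisfies everything: constraint 2: y + z = 3; constraint 7: x - w = 1, and the others follow.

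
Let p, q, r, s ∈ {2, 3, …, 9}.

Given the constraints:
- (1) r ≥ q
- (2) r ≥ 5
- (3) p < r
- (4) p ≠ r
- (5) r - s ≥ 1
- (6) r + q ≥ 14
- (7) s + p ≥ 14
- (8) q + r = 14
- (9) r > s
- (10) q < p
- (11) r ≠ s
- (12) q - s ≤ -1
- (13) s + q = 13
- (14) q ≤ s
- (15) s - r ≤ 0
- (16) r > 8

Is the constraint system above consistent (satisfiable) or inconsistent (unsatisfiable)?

Satisfiable

One satisfying assignment is p = 8, q = 5, r = 9, s = 8.
For the less obvious constraints — constraint 5: r - s = 1; constraint 6: r + q = 14; constraint 7: s + p = 16 — and the others hold by inspection.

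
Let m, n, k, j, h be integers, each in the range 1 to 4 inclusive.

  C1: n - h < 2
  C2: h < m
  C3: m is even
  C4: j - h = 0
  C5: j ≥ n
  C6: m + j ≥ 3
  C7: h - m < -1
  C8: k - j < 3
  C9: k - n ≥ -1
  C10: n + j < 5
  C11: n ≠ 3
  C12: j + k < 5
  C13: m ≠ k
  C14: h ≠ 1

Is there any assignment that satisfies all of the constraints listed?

Try m = 4, n = 2, k = 2, j = 2, h = 2.
Check constraint 1: n - h = 0; constraint 4: j - h = 0; constraint 6: m + j = 6. The remaining constraints are straightforward to verify.

Satisfiable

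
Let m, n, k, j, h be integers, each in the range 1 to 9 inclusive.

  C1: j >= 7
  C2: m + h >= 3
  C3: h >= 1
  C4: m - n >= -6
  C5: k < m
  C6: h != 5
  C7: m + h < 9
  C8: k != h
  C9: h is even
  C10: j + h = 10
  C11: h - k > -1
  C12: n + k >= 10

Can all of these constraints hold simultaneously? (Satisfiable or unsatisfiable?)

One satisfying assignment is m = 4, n = 9, k = 1, j = 8, h = 2.
For the less obvious constraints — constraint 2: m + h = 6; constraint 4: m - n = -5; constraint 7: m + h = 6 — and the others hold by inspection.

Satisfiable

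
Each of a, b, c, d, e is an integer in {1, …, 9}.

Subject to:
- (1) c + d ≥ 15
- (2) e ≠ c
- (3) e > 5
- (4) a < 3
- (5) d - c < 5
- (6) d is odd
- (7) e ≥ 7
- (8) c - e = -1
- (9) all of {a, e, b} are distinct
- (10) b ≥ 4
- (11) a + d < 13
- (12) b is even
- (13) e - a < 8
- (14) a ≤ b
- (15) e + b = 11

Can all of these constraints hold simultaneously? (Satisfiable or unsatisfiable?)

Take a = 2, b = 4, c = 6, d = 9, e = 7. Then constraint 1: c + d = 15; constraint 5: d - c = 3; constraint 8: c - e = -1, and every other listed constraint is also met.

Satisfiable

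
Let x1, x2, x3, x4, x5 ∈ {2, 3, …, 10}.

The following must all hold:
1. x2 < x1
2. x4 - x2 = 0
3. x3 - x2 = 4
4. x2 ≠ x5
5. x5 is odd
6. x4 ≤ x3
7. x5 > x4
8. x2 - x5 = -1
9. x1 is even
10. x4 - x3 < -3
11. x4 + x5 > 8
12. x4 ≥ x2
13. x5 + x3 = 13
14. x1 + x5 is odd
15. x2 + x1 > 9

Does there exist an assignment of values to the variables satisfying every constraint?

Try x1 = 6, x2 = 4, x3 = 8, x4 = 4, x5 = 5.
Check constraint 2: x4 - x2 = 0; constraint 3: x3 - x2 = 4. The remaining constraints are straightforward to verify.

Satisfiable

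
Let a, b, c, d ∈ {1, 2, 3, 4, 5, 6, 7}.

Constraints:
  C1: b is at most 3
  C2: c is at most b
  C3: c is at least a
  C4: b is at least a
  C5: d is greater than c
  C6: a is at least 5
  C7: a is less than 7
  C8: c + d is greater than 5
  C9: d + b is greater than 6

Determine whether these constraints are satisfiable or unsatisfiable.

Unsatisfiable

From constraints 3 and 6: c ≥ a and a ≥ 5, so c ≥ 5. From constraints 1 and 2: c ≤ b and b ≤ 3, so c ≤ 3. But 3 < 5, so no value of c works.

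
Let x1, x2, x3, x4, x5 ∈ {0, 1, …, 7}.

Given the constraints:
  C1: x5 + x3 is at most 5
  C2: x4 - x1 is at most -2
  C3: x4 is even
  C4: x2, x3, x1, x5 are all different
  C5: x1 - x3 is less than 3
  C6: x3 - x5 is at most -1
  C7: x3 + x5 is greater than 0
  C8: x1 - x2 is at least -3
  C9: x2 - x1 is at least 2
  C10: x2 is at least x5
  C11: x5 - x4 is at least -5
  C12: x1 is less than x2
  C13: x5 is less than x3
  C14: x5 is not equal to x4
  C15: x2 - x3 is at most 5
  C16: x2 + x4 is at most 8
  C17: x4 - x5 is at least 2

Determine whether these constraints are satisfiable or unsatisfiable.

Unsatisfiable

Constraints 2, 6, 9, 15, and 17 give x4 − x5 ≥ 2, x5 − x3 ≥ 1, x3 − x2 ≥ -5, x2 − x1 ≥ 2, x1 − x4 ≥ 2.
Adding all 5 inequalities: the left sides telescope to 0, and the right sides sum to 2 + 1 + (-5) + 2 + 2 = 2. So 0 ≥ 2, which is false.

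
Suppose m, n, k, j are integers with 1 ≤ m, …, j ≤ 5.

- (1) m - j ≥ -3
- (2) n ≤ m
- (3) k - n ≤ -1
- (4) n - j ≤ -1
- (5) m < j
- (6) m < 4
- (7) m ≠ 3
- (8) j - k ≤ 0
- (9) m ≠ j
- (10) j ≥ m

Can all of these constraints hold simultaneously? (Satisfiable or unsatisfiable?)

Unsatisfiable

Constraints 3, 4, and 8 give j − n ≥ 1, n − k ≥ 1, k − j ≥ 0.
Adding all 3 inequalities: the left sides telescope to 0, and the right sides sum to 1 + 1 + 0 = 2. So 0 ≥ 2, which is false.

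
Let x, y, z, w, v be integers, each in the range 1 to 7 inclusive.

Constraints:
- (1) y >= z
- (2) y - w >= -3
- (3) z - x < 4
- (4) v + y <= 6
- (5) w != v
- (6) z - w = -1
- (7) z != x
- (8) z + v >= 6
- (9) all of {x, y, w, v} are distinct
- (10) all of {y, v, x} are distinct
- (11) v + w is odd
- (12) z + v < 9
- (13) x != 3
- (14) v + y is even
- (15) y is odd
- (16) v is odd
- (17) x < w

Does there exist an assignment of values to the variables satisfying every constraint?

Take x = 2, y = 5, z = 5, w = 6, v = 1. Then constraint 2: y - w = -1; constraint 3: z - x = 3; constraint 4: v + y = 6, and every other listed constraint is also met.

Satisfiable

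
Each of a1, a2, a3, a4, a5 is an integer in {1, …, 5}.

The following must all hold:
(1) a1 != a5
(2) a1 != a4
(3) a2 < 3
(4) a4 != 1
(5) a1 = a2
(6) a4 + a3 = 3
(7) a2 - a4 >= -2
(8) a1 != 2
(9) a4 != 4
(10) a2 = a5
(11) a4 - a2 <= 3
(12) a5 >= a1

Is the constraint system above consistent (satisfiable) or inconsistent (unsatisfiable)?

From constraints 5 and 10, a1 = a2 = a5, so a1 = a5. But constraint 1 says a1 ≠ a5. Contradiction.

Unsatisfiable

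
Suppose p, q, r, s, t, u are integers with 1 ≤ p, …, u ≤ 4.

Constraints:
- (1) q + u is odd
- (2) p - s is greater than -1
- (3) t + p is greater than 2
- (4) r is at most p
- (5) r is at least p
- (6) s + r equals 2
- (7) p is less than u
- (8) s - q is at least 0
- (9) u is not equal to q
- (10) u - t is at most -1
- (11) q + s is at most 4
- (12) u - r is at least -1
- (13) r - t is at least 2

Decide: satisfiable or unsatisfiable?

Unsatisfiable

Constraints 10, 12, and 13 give r − t ≥ 2, t − u ≥ 1, u − r ≥ -1.
Adding all 3 inequalities: the left sides telescope to 0, and the right sides sum to 2 + 1 + (-1) = 2. So 0 ≥ 2, which is false.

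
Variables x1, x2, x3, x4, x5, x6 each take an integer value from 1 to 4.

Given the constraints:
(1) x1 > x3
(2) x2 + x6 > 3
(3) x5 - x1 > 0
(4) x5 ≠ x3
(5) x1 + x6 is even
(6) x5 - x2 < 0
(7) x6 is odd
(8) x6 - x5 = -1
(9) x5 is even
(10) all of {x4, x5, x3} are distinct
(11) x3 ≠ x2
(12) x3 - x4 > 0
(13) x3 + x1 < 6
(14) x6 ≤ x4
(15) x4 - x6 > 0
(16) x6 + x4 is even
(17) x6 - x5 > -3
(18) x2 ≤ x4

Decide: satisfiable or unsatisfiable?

Unsatisfiable

Constraints 1, 3, 6, 12, and 18 give x4 < x3, x3 < x1, x1 < x5, x5 < x2, x2 ≤ x4. Chaining: x4 < x3 < x1 < x5 < x2 ≤ x4, which forces x4 < x4 — impossible.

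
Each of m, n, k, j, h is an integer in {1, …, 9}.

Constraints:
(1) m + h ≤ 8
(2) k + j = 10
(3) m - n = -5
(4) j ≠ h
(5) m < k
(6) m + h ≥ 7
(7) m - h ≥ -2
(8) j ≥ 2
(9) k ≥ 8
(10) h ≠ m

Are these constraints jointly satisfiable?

Satisfiable

One satisfying assignment is m = 3, n = 8, k = 8, j = 2, h = 4.
For the less obvious constraints — constraint 1: m + h = 7; constraint 2: k + j = 10 — and the others hold by inspection.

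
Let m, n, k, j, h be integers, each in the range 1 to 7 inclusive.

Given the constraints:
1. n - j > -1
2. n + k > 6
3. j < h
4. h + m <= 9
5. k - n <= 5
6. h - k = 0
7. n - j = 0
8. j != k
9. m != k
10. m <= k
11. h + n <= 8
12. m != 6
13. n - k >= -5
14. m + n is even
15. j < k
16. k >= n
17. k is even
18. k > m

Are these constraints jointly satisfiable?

Satisfiable

Setting (m, n, k, j, h) = (2, 2, 6, 2, 6) satisfies everything: constraint 1: n - j = 0; constraint 2: n + k = 8; constraint 4: h + m = 8, and the others follow.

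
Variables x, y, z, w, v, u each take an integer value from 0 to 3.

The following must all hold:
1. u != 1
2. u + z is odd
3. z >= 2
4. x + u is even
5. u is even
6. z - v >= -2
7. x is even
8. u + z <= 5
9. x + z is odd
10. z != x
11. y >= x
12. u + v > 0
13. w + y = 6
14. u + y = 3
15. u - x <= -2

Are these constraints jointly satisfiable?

Satisfiable

Try x = 2, y = 3, z = 3, w = 3, v = 2, u = 0.
Check constraint 6: z - v = 1; constraint 8: u + z = 3. The remaining constraints are straightforward to verify.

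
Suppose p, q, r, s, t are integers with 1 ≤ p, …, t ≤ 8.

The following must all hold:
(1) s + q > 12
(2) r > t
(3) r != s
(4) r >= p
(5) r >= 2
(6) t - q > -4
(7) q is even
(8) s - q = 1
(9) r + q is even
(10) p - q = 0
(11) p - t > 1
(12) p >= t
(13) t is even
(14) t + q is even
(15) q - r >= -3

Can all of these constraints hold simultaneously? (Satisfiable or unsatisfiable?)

Take p = 6, q = 6, r = 6, s = 7, t = 4. Then constraint 1: s + q = 13; constraint 6: t - q = -2, and every other listed constraint is also met.

Satisfiable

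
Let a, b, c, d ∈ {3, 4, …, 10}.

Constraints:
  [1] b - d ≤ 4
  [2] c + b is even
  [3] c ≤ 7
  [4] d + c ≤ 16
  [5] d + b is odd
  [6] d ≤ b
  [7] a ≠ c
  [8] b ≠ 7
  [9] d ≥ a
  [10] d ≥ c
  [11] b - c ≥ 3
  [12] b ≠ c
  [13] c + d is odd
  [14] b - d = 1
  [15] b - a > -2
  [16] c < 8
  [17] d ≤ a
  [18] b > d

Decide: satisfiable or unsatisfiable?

Satisfiable

Setting (a, b, c, d) = (9, 10, 4, 9) satisfies everything: constraint 1: b - d = 1; constraint 4: d + c = 13; constraint 11: b - c = 6, and the others follow.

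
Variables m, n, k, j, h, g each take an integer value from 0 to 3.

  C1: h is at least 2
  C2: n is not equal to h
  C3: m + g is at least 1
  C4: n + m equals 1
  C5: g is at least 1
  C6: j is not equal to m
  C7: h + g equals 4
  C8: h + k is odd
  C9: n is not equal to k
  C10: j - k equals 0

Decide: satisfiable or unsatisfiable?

Try m = 1, n = 0, k = 3, j = 3, h = 2, g = 2.
Check constraint 3: m + g = 3; constraint 4: n + m = 1. The remaining constraints are straightforward to verify.

Satisfiable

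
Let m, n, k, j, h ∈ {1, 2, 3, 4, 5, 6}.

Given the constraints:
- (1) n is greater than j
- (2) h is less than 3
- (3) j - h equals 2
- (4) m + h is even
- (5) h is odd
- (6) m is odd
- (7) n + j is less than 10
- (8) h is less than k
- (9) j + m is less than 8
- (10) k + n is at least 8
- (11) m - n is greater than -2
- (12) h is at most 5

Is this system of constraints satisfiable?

Satisfiable

Take m = 3, n = 4, k = 4, j = 3, h = 1. Then constraint 3: j - h = 2; constraint 7: n + j = 7, and every other listed constraint is also met.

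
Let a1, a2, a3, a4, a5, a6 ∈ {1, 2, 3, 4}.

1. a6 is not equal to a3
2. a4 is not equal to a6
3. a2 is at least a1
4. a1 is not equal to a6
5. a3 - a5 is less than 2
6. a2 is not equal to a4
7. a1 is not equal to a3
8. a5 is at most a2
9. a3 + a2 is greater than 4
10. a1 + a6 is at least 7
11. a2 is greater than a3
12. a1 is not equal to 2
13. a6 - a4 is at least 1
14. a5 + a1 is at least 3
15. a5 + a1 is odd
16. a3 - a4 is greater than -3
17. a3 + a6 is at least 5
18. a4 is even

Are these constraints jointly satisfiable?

Take a1 = 3, a2 = 4, a3 = 1, a4 = 2, a5 = 2, a6 = 4. Then constraint 5: a3 - a5 = -1; constraint 9: a3 + a2 = 5, and every other listed constraint is also met.

Satisfiable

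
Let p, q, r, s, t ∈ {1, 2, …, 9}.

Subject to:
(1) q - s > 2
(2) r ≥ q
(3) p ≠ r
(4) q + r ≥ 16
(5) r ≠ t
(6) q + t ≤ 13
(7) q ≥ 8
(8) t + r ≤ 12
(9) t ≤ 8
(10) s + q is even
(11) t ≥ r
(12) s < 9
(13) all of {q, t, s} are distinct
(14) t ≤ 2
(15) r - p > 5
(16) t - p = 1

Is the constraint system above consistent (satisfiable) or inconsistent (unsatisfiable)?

From constraints 2 and 7: r ≥ q and q ≥ 8, so r ≥ 8. From constraints 11 and 14: r ≤ t and t ≤ 2, so r ≤ 2. But 2 < 8, so no value of r works.

Unsatisfiable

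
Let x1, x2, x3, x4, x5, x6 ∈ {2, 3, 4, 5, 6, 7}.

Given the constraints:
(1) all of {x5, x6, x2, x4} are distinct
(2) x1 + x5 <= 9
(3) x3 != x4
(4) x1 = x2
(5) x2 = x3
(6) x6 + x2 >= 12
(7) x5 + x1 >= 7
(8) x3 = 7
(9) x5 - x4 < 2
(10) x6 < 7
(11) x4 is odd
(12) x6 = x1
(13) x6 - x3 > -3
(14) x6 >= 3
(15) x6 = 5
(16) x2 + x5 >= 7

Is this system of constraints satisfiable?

Unsatisfiable

Constraint 15 fixes x6 = 5 and constraint 8 fixes x3 = 7. Constraints 4, 5, and 12 give x6 = x1 = x2 = x3, so x6 = x3. But 5 ≠ 7 — contradiction.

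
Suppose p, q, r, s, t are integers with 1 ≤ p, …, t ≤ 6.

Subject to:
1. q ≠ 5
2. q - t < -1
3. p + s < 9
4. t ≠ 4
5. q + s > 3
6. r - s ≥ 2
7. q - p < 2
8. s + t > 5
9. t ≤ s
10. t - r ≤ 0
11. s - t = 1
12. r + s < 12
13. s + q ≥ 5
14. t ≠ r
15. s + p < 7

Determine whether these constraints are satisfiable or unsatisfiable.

Satisfiable

Try p = 2, q = 1, r = 6, s = 4, t = 3.
Check constraint 2: q - t = -2; constraint 3: p + s = 6; constraint 5: q + s = 5. The remaining constraints are straightforward to verify.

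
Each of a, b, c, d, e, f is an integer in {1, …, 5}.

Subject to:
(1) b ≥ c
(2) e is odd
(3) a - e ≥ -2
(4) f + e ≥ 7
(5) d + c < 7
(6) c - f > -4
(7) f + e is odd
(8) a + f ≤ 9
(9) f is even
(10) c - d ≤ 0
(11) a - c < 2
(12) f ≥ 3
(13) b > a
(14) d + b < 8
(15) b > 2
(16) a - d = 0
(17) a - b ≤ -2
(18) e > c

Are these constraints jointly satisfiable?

Satisfiable

The assignment a = 2, b = 5, c = 2, d = 2, e = 3, f = 4 works:
  constraint 3 holds since a - e = -1.
  constraint 4 holds since f + e = 7.
The rest check out directly.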